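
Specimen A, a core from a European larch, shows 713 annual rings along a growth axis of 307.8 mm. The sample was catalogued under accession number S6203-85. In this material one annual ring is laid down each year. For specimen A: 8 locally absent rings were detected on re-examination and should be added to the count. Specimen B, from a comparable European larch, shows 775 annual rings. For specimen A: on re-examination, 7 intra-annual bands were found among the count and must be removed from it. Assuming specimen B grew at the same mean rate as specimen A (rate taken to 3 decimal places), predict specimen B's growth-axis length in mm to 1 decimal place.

334.0 mm

Specimen A: adjusted count: 713 − 7 + 8 = 714 annual rings.
A: Extension rate ≈ 307.8 / 714 = 0.431 mm/year.
Length of B = 0.431 × 775 = 334.0 mm.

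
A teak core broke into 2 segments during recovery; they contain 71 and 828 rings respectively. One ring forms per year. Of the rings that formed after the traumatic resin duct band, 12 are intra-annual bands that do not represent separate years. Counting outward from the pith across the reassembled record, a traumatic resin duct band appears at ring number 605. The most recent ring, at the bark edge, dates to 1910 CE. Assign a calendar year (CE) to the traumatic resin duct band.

1628 CE

Total rings = 71 + 828 = 899.
899 − 605 = 294 rings lie beyond the traumatic resin duct band toward the bark edge.
Excluding 12 false rings: 294 − 12 = 282.
The ring at the bark edge is 1910 CE, so the traumatic resin duct band dates to 1910 − 282 = 1628 CE.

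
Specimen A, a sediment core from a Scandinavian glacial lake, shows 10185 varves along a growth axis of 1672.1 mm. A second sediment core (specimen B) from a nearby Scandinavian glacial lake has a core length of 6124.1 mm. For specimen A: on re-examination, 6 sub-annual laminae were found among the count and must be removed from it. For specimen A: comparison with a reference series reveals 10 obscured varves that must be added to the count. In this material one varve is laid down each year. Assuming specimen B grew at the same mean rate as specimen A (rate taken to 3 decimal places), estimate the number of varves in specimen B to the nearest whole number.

Specimen A: after corrections the count is 10185 − 6 + 10 = 10189 varves.
A: Mean rate = 1672.1 mm / 10189 years ≈ 0.164 mm per year.
Specimen B: 6124.1 mm / 0.164 mm per year = 37342.07 years ≈ 37342 varves.

37342 varves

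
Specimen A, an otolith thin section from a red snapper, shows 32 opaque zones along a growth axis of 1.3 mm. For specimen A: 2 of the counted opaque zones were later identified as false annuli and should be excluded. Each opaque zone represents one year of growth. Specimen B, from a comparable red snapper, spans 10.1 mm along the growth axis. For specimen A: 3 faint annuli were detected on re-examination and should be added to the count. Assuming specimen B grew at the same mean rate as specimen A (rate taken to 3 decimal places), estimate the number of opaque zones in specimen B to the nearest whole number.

259 opaque zones

Specimen A: correcting the raw count gives 32 − 2 + 3 = 33 true opaque zones.
A: 1.3 mm over 33 years gives 1.3 / 33 ≈ 0.039 mm per year.
B spans 10.1 / 0.039 = 258.97 years ≈ 259 opaque zones.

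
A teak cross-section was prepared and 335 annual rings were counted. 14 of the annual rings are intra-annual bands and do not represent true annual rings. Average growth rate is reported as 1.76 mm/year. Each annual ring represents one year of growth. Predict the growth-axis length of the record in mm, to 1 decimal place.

After corrections the count is 335 − 14 = 321 annual rings.
Predicted length = 1.76 mm/year × 321 years = 565.0 mm.

565.0 mm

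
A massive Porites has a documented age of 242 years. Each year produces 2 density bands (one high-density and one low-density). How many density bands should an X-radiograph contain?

242 years at 2 density bands per year gives 242 × 2 = 484 density bands.
So 484 density bands should be present.

484 density bands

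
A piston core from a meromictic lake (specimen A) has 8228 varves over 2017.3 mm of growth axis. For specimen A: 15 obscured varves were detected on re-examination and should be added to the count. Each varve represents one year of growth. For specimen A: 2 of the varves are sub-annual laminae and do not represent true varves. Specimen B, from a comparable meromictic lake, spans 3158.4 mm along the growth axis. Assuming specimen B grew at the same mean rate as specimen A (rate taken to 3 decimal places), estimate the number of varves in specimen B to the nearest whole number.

Specimen A: after corrections the count is 8228 − 2 + 15 = 8241 varves.
A: 2017.3 mm over 8241 years gives 2017.3 / 8241 ≈ 0.245 mm/year.
B spans 3158.4 / 0.245 = 12891.43 years ≈ 12891 varves.

12891 varves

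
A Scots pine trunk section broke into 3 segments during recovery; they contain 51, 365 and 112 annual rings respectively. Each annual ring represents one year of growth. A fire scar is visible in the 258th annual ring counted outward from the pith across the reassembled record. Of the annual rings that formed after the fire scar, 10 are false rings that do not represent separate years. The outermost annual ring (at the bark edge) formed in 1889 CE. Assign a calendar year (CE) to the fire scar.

1629 CE

Total annual rings = 51 + 365 + 112 = 528.
The fire scar sits at annual ring 258 from the pith, so 528 − 258 = 270 annual rings formed after it.
Excluding 10 false annual rings: 270 − 10 = 260.
Counting back 260 years from 1889 CE places the fire scar in 1889 − 260 = 1629 CE.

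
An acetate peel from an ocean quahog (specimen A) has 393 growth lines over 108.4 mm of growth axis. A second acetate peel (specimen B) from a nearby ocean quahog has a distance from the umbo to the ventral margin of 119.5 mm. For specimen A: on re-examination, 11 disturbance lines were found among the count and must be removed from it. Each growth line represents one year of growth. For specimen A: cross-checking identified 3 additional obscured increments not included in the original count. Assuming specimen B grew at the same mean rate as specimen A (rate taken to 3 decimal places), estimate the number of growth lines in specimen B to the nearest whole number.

424 growth lines

Specimen A: after corrections the count is 393 − 11 + 3 = 385 growth lines.
A: Mean rate = 108.4 mm / 385 years ≈ 0.282 mm/yr.
Specimen B: 119.5 mm / 0.282 mm per year = 423.76 years ≈ 424 growth lines.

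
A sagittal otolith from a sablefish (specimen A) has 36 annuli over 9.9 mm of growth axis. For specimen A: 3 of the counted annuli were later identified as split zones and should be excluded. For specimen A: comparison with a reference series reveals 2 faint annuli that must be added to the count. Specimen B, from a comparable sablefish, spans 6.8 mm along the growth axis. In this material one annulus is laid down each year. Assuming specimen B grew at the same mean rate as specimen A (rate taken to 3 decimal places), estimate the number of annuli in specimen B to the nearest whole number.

24 annuli

Specimen A: true annulus count = 36 − 3 + 2 = 35.
A: Extension rate ≈ 9.9 / 35 = 0.283 mm/year.
Specimen B: 6.8 mm / 0.283 mm per year = 24.03 years ≈ 24 annuli.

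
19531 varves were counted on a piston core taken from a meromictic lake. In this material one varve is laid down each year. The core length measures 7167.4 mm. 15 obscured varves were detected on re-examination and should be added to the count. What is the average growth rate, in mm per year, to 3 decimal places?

0.367 mm per year

After corrections the count is 19531 + 15 = 19546 varves.
Extension rate ≈ 7167.4 / 19546 = 0.367 mm per year.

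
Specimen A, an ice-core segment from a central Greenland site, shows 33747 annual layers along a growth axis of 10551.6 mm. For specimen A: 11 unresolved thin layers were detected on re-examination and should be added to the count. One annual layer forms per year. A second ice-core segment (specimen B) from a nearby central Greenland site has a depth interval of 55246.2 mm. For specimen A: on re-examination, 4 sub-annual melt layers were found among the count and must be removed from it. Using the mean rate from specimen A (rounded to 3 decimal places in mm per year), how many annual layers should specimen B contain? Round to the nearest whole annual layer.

Specimen A: adjusted count: 33747 − 4 + 11 = 33754 annual layers.
A: Mean rate = 10551.6 mm / 33754 years ≈ 0.313 mm/year.
Specimen B: 55246.2 mm / 0.313 mm per year = 176505.43 years ≈ 176505 annual layers.

176505 annual layers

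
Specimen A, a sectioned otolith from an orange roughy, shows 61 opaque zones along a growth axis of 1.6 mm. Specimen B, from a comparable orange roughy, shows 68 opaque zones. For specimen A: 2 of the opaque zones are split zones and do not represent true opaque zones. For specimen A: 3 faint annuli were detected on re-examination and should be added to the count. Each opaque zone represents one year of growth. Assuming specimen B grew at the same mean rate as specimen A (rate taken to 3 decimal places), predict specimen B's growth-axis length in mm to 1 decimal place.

1.8 mm

Specimen A: adjusted count: 61 − 2 + 3 = 62 opaque zones.
A: Mean rate = 1.6 mm / 62 years ≈ 0.026 mm per year.
For B, 0.026 mm/year × 68 years = 1.8 mm.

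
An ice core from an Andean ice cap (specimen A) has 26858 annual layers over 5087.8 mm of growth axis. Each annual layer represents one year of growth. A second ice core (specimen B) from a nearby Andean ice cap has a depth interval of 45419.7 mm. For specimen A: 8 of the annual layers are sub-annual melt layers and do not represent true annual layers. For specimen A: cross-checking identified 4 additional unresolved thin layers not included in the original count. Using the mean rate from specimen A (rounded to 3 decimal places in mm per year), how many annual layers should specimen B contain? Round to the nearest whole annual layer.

240316 annual layers

Specimen A: true annual layer count = 26858 − 8 + 4 = 26854.
A: Mean rate = 5087.8 mm / 26854 years ≈ 0.189 mm per year.
B spans 45419.7 / 0.189 = 240315.87 years ≈ 240316 annual layers.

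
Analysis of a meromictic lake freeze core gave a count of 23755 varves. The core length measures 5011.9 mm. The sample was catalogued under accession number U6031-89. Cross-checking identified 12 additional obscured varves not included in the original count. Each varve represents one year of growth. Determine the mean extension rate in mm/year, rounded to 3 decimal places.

After corrections the count is 23755 + 12 = 23767 varves.
Mean rate = 5011.9 mm / 23767 years ≈ 0.211 mm/year.

0.211 mm/year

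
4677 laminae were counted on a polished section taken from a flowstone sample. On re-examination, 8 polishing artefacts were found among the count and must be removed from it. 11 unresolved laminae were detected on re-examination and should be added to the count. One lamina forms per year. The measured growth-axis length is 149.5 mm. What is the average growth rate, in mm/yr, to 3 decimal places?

Adjusted count: 4677 − 8 + 11 = 4680 laminae.
149.5 mm over 4680 years gives 149.5 / 4680 ≈ 0.032 mm/yr.

0.032 mm/yr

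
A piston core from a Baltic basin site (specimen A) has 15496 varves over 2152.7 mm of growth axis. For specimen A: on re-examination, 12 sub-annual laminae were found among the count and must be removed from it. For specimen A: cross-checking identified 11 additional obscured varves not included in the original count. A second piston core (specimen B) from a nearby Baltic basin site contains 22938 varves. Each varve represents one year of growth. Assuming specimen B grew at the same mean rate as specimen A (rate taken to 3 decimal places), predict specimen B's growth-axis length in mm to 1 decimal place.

Specimen A: adjusted count: 15496 − 12 + 11 = 15495 varves.
A: Mean rate = 2152.7 mm / 15495 years ≈ 0.139 mm/yr.
B's length ≈ 0.139 × 22938 = 3188.4 mm.

3188.4 mm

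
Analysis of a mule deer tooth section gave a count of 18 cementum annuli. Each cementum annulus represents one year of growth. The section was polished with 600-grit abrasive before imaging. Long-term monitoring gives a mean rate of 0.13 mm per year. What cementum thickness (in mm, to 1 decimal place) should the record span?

18 years of growth are recorded.
18 years at 0.13 mm/year gives 0.13 × 18 = 2.3 mm.

2.3 mm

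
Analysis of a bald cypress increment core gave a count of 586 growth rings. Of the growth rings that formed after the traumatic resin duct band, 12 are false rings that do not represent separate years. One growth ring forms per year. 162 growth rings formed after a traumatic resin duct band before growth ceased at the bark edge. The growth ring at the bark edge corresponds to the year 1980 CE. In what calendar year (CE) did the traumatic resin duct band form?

1830 CE

There are 162 growth rings younger than the traumatic resin duct band.
Removing the 12 false growth rings leaves 162 − 12 = 150 true growth rings beyond the traumatic resin duct band.
Counting back 150 years from 1980 CE places the traumatic resin duct band in 1980 − 150 = 1830 CE.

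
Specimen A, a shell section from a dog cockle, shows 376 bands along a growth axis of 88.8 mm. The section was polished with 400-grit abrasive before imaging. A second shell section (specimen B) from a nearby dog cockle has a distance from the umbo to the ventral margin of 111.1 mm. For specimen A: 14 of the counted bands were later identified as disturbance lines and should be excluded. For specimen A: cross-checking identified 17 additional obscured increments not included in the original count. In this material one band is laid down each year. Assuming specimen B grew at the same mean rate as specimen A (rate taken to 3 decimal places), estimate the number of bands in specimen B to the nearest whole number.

Specimen A: adjusted count: 376 − 14 + 17 = 379 bands.
A: 88.8 mm over 379 years gives 88.8 / 379 ≈ 0.234 mm per year.
Specimen B: 111.1 mm / 0.234 mm per year = 474.79 years ≈ 475 bands.

475 bands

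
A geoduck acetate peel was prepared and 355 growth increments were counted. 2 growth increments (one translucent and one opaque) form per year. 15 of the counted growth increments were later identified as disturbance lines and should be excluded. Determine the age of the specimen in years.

170 years

After corrections the count is 355 − 15 = 340 growth increments.
Dividing by 2 growth increments per year: 340 / 2 = 170 years.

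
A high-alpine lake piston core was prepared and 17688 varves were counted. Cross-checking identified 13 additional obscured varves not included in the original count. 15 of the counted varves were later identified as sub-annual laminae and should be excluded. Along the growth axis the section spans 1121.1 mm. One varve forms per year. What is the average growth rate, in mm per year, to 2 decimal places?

0.06 mm per year

After corrections the count is 17688 − 15 + 13 = 17686 varves.
Extension rate ≈ 1121.1 / 17686 = 0.06 mm per year.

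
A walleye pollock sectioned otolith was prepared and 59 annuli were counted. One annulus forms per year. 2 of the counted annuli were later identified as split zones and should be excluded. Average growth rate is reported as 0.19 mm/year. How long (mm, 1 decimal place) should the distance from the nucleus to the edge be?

10.8 mm

Adjusted count: 59 − 2 = 57 annuli.
Length ≈ 0.19 × 57 = 10.8 mm.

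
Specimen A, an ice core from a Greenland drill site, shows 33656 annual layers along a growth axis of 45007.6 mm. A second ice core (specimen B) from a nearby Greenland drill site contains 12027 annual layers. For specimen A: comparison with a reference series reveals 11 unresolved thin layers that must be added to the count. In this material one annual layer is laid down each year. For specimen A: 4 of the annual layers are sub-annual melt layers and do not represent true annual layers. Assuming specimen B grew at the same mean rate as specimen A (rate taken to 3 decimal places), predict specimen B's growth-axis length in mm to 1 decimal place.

16080.1 mm

Specimen A: adjusted count: 33656 − 4 + 11 = 33663 annual layers.
A: Mean rate = 45007.6 mm / 33663 years ≈ 1.337 mm/yr.
For B, 1.337 mm/year × 12027 years = 16080.1 mm.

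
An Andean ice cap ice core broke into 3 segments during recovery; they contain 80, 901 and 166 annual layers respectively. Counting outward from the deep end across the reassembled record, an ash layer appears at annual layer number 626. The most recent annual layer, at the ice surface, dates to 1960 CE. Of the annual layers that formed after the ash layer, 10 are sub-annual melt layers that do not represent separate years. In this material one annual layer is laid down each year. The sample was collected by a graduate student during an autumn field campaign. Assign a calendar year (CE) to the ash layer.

1449 CE

Total annual layers = 80 + 901 + 166 = 1147.
The ash layer sits at annual layer 626 from the deep end, so 1147 − 626 = 521 annual layers formed after it.
Excluding 10 false annual layers: 521 − 10 = 511.
Counting back 511 years from 1960 CE places the ash layer in 1960 − 511 = 1449 CE.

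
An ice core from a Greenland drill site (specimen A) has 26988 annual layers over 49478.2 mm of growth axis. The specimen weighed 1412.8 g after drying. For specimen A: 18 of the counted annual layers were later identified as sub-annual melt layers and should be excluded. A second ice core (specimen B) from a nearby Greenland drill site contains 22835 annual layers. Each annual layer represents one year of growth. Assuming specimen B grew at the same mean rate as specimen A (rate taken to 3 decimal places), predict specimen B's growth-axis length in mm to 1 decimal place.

Specimen A: true annual layer count = 26988 − 18 = 26970.
A: Mean rate = 49478.2 mm / 26970 years ≈ 1.835 mm/yr.
For B, 1.835 mm/year × 22835 years = 41902.2 mm.

41902.2 mm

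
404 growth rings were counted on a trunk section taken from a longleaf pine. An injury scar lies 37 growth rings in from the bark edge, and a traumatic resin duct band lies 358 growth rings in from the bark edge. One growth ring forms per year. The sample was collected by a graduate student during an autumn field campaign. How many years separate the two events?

358 − 37 = 321 growth rings lie between the two events.
At one growth ring per year, 321 years elapsed between them.

321 years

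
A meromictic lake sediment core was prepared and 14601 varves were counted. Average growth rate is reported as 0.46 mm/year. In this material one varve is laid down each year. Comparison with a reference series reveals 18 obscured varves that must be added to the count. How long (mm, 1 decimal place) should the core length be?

6724.7 mm

Correcting the raw count gives 14601 + 18 = 14619 true varves.
14619 years at 0.46 mm/year gives 0.46 × 14619 = 6724.7 mm.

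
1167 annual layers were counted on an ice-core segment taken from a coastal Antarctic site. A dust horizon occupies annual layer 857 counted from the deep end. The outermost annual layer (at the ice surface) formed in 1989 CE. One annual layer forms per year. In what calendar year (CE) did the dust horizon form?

The dust horizon sits at annual layer 857 from the deep end, so 1167 − 857 = 310 annual layers formed after it.
Counting back 310 years from 1989 CE places the dust horizon in 1989 − 310 = 1679 CE.

1679 CE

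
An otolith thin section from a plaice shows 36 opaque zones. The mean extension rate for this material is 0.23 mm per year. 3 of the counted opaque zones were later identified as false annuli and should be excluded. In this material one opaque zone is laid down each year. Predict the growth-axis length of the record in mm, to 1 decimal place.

7.6 mm

Adjusted count: 36 − 3 = 33 opaque zones.
Predicted length = 0.23 mm/year × 33 years = 7.6 mm.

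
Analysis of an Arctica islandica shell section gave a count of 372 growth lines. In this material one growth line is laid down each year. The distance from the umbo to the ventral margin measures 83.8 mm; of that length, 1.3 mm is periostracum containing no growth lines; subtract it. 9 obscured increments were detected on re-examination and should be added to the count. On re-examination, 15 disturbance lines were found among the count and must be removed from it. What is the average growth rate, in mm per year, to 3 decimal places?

0.225 mm per year

True growth line count = 372 − 15 + 9 = 366.
Net length = 83.8 − 1.3 = 82.5 mm.
Extension rate ≈ 82.5 / 366 = 0.225 mm per year.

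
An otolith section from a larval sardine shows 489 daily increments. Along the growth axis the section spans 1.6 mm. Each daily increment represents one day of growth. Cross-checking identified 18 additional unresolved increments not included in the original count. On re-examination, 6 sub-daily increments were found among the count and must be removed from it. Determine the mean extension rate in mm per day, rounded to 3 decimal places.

0.003 mm per day

After corrections the count is 489 − 6 + 18 = 501 daily increments.
Extension rate ≈ 1.6 / 501 = 0.003 mm per day.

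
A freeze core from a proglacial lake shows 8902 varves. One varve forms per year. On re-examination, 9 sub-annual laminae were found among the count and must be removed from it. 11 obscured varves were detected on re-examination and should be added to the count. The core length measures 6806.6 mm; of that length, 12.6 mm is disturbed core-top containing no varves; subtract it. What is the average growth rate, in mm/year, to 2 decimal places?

True varve count = 8902 − 9 + 11 = 8904.
Removing the 12.6 mm offcut leaves 6806.6 − 12.6 = 6794.0 mm.
6794.0 mm over 8904 years gives 6794.0 / 8904 ≈ 0.76 mm/year.

0.76 mm/year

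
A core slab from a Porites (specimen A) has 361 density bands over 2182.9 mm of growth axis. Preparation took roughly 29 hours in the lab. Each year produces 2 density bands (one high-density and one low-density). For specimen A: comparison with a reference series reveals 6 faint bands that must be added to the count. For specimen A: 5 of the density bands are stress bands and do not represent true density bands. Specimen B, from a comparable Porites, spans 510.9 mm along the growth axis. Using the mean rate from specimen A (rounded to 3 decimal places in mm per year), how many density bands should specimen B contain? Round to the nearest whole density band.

85 density bands

Specimen A: correcting the raw count gives 361 − 5 + 6 = 362 true density bands.
Specimen A: with 2 density bands per year, 362 / 2 = 181 years.
A: Mean rate = 2182.9 mm / 181 years ≈ 12.060 mm/yr.
B spans 510.9 / 12.060 = 42.36 years; at 2 density bands per year that is 42.36 × 2 ≈ 85 density bands.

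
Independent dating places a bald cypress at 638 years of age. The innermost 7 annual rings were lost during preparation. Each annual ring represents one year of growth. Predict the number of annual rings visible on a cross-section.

Expected annual rings over 638 years: 638.
638 − 7 missed = 631 annual rings expected in the prepared section.

631 annual rings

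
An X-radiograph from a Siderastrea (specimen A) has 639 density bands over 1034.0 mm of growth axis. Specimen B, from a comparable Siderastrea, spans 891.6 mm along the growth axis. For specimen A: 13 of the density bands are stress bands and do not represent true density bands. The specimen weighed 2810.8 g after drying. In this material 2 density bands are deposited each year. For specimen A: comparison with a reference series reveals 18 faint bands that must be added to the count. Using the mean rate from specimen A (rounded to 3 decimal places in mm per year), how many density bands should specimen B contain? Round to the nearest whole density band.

555 density bands

Specimen A: correcting the raw count gives 639 − 13 + 18 = 644 true density bands.
Specimen A: 644 density bands at 2 per year is 644 / 2 = 322 years.
A: 1034.0 mm over 322 years gives 1034.0 / 322 ≈ 3.211 mm/year.
B spans 891.6 / 3.211 = 277.67 years; at 2 density bands per year that is 277.67 × 2 ≈ 555 density bands.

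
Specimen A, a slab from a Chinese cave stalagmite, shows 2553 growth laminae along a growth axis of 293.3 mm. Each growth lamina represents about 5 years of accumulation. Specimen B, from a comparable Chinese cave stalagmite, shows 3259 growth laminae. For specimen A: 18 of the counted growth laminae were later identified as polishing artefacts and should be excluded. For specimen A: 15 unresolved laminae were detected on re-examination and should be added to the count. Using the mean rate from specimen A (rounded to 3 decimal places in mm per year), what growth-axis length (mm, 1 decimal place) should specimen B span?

Specimen A: true growth lamina count = 2553 − 18 + 15 = 2550.
Specimen A: at 5 years per growth lamina, 2550 × 5 = 12750 years.
A: 293.3 mm over 12750 years gives 293.3 / 12750 ≈ 0.023 mm/year.
Specimen B: multiplying by 5 years per growth lamina: 3259 × 5 = 16295 years. For B, 0.023 mm/year × 16295 years = 374.8 mm.

374.8 mm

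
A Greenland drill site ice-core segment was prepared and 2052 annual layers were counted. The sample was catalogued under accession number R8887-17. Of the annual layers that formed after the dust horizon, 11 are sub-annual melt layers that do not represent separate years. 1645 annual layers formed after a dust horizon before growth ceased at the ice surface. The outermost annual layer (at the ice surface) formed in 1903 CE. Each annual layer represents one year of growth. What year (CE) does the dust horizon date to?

269 CE

There are 1645 annual layers younger than the dust horizon.
Removing the 11 false annual layers leaves 1645 − 11 = 1634 true annual layers beyond the dust horizon.
The annual layer at the ice surface is 1903 CE, so the dust horizon dates to 1903 − 1634 = 269 CE.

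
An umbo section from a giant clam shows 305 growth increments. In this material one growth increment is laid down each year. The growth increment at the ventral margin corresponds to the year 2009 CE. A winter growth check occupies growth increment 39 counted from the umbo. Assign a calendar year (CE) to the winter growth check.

The winter growth check sits at growth increment 39 from the umbo, so 305 − 39 = 266 growth increments formed after it.
Counting back 266 years from 2009 CE places the winter growth check in 2009 − 266 = 1743 CE.

1743 CE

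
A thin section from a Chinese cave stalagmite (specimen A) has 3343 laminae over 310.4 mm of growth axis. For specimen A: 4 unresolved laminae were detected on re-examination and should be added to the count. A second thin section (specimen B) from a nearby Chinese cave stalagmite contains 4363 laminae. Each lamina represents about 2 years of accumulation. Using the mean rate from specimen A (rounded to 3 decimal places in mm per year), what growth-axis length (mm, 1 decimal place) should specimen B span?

Specimen A: correcting the raw count gives 3343 + 4 = 3347 true laminae.
Specimen A: multiplying by 2 years per lamina: 3347 × 2 = 6694 years.
A: Mean rate = 310.4 mm / 6694 years ≈ 0.046 mm per year.
Specimen B: at 2 years per lamina, 4363 × 2 = 8726 years. B's length ≈ 0.046 × 8726 = 401.4 mm.

401.4 mm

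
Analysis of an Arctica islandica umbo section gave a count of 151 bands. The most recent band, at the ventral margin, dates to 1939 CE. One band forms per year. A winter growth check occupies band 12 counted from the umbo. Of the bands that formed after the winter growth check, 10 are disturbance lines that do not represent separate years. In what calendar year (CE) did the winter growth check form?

Between band 12 and the ventral margin there are 151 − 12 = 139 bands.
Removing the 10 false bands leaves 139 − 10 = 129 true bands beyond the winter growth check.
1939 − 129 = 1810 CE.

1810 CE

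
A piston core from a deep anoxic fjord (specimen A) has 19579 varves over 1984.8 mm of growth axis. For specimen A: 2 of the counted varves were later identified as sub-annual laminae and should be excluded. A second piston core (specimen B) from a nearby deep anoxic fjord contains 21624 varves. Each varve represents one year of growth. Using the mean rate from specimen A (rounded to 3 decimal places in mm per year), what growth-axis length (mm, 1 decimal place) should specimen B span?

Specimen A: adjusted count: 19579 − 2 = 19577 varves.
A: Extension rate ≈ 1984.8 / 19577 = 0.101 mm/yr.
B's length ≈ 0.101 × 21624 = 2184.0 mm.

2184.0 mm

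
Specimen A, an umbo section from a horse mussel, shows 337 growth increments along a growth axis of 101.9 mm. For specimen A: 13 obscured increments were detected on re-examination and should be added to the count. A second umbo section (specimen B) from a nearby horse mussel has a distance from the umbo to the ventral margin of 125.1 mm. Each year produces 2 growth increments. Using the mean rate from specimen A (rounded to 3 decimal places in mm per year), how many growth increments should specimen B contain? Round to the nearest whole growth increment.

Specimen A: true growth increment count = 337 + 13 = 350.
Specimen A: dividing by 2 growth increments per year: 350 / 2 = 175 years.
A: Mean rate = 101.9 mm / 175 years ≈ 0.582 mm/yr.
For B, 125.1 / 0.582 = 214.95 years; at 2 growth increments per year that is 214.95 × 2 ≈ 430 growth increments.

430 growth increments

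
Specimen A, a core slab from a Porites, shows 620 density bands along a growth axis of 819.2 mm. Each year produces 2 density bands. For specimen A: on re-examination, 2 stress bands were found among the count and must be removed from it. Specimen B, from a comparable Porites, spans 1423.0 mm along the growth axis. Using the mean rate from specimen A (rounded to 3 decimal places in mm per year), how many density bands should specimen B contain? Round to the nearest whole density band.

Specimen A: true density band count = 620 − 2 = 618.
Specimen A: 618 density bands at 2 per year is 618 / 2 = 309 years.
A: Mean rate = 819.2 mm / 309 years ≈ 2.651 mm/year.
Specimen B: 1423.0 mm / 2.651 mm per year = 536.78 years; at 2 density bands per year that is 536.78 × 2 ≈ 1074 density bands.

1074 density bands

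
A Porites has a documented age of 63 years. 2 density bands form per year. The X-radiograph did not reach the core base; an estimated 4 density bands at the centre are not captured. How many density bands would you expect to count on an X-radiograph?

63 years at 2 density bands per year gives 63 × 2 = 126 density bands.
126 − 4 missed = 122 density bands expected in the prepared section.

122 density bands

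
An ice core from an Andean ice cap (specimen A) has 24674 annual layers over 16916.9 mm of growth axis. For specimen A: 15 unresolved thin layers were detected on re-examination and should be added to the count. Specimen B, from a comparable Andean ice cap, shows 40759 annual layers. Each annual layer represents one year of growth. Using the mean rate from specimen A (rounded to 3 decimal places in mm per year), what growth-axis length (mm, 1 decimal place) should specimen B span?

Specimen A: true annual layer count = 24674 + 15 = 24689.
A: 16916.9 mm over 24689 years gives 16916.9 / 24689 ≈ 0.685 mm per year.
For B, 0.685 mm/year × 40759 years = 27919.9 mm.

27919.9 mm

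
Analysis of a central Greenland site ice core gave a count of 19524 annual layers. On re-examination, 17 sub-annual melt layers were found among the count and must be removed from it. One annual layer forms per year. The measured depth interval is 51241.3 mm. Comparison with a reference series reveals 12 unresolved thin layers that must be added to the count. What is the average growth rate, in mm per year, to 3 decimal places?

True annual layer count = 19524 − 17 + 12 = 19519.
Mean rate = 51241.3 mm / 19519 years ≈ 2.625 mm per year.

2.625 mm per year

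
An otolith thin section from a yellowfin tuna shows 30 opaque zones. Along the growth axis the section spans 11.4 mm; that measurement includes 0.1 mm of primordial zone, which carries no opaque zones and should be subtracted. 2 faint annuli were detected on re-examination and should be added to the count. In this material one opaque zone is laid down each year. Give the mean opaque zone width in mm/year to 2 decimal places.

Adjusted count: 30 + 2 = 32 opaque zones.
Removing the 0.1 mm offcut leaves 11.4 − 0.1 = 11.3 mm.
Extension rate ≈ 11.3 / 32 = 0.35 mm/year.

0.35 mm/year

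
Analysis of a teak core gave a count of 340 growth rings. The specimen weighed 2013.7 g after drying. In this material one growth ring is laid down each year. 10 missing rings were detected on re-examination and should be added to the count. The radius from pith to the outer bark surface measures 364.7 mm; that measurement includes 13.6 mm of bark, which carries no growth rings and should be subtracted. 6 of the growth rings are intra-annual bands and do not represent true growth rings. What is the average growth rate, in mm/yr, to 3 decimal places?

Adjusted count: 340 − 6 + 10 = 344 growth rings.
Removing the 13.6 mm offcut leaves 364.7 − 13.6 = 351.1 mm.
351.1 mm over 344 years gives 351.1 / 344 ≈ 1.021 mm/yr.

1.021 mm/yr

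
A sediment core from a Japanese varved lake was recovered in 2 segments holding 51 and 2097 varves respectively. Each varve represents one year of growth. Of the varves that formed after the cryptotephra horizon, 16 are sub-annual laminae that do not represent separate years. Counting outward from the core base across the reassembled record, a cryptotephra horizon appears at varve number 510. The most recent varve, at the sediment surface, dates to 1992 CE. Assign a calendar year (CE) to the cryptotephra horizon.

Total varves = 51 + 2097 = 2148.
2148 − 510 = 1638 varves lie beyond the cryptotephra horizon toward the sediment surface.
Excluding 16 false varves: 1638 − 16 = 1622.
Counting back 1622 years from 1992 CE places the cryptotephra horizon in 1992 − 1622 = 370 CE.

370 CE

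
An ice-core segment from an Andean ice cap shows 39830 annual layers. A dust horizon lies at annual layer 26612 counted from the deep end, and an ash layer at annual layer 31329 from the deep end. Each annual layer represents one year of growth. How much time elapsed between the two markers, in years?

4717 yr

Separation: 31329 − 26612 = 4717 annual layers.
At one annual layer per year, 4717 years elapsed between them.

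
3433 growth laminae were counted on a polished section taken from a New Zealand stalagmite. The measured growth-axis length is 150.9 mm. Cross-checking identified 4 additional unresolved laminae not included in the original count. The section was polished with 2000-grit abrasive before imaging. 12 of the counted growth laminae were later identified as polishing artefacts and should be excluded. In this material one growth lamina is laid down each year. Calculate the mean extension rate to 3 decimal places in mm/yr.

0.044 mm/yr

True growth lamina count = 3433 − 12 + 4 = 3425.
150.9 mm over 3425 years gives 150.9 / 3425 ≈ 0.044 mm/yr.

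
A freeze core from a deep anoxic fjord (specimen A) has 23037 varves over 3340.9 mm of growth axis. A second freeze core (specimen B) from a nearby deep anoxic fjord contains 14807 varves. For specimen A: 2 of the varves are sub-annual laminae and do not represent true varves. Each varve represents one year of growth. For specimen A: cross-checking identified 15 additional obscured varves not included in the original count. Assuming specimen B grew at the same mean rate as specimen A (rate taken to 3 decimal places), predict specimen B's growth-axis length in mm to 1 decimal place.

Specimen A: true varve count = 23037 − 2 + 15 = 23050.
A: Mean rate = 3340.9 mm / 23050 years ≈ 0.145 mm/year.
Length of B = 0.145 × 14807 = 2147.0 mm.

2147.0 mm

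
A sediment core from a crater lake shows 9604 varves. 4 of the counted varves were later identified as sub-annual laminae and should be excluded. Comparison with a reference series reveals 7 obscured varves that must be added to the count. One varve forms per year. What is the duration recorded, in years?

9607 years

Correcting the raw count gives 9604 − 4 + 7 = 9607 true varves.
At one varve per year, that is 9607 years.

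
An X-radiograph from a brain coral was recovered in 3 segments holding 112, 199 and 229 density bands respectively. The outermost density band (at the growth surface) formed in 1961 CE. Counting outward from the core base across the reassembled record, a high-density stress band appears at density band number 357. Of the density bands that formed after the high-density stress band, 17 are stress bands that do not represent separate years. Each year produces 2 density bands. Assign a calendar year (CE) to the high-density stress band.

Total density bands = 112 + 199 + 229 = 540.
Between density band 357 and the growth surface there are 540 − 357 = 183 density bands.
Removing the 17 false density bands leaves 183 − 17 = 166 true density bands beyond the high-density stress band.
Dividing by 2 density bands per year: 166 / 2 = 83 years.
Counting back 83 years from 1961 CE places the high-density stress band in 1961 − 83 = 1878 CE.

1878 CE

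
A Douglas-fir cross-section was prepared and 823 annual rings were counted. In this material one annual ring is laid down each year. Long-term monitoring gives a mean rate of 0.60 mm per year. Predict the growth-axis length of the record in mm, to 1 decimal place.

The record spans 823 years at 0.60 mm per year.
823 years at 0.60 mm/year gives 0.60 × 823 = 493.8 mm.

493.8 mm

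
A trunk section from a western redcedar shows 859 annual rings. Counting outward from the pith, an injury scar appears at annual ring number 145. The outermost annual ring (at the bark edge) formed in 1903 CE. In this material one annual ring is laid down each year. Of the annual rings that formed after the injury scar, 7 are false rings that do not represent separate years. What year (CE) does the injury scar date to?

1196 CE

859 − 145 = 714 annual rings lie beyond the injury scar toward the bark edge.
Removing the 7 false annual rings leaves 714 − 7 = 707 true annual rings beyond the injury scar.
Counting back 707 years from 1903 CE places the injury scar in 1903 − 707 = 1196 CE.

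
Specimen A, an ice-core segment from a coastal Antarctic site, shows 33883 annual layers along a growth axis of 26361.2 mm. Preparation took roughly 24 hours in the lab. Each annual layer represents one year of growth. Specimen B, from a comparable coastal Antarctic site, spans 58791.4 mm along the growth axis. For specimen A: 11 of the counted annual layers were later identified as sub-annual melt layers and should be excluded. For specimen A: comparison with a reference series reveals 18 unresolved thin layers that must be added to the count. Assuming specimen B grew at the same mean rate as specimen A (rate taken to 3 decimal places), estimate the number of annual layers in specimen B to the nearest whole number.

Specimen A: adjusted count: 33883 − 11 + 18 = 33890 annual layers.
A: Mean rate = 26361.2 mm / 33890 years ≈ 0.778 mm/year.
B spans 58791.4 / 0.778 = 75567.35 years ≈ 75567 annual layers.

75567 annual layers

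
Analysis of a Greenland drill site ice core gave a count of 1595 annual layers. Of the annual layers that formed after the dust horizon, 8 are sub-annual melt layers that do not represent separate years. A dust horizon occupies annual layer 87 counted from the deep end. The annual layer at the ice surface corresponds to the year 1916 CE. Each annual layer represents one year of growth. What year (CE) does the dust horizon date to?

Between annual layer 87 and the ice surface there are 1595 − 87 = 1508 annual layers.
Removing the 8 false annual layers leaves 1508 − 8 = 1500 true annual layers beyond the dust horizon.
Counting back 1500 years from 1916 CE places the dust horizon in 1916 − 1500 = 416 CE.

416 CE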